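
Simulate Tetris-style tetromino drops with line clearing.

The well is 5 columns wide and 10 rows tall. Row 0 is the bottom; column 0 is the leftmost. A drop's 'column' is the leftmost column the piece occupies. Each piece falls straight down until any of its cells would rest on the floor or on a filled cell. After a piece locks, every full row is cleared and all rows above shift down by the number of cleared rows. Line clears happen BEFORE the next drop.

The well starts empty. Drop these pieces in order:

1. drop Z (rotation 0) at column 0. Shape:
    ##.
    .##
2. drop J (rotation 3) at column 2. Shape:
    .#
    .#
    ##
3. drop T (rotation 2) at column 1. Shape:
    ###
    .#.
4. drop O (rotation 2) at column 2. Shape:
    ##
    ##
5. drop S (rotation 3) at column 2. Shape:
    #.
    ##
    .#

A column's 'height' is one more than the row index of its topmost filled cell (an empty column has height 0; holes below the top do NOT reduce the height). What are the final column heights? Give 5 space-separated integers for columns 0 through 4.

Drop 1: Z rot0 at col 0 lands with bottom-row=0; cleared 0 line(s) (total 0); column heights now [2 2 1 0 0], max=2
Drop 2: J rot3 at col 2 lands with bottom-row=1; cleared 0 line(s) (total 0); column heights now [2 2 2 4 0], max=4
Drop 3: T rot2 at col 1 lands with bottom-row=3; cleared 0 line(s) (total 0); column heights now [2 5 5 5 0], max=5
Drop 4: O rot2 at col 2 lands with bottom-row=5; cleared 0 line(s) (total 0); column heights now [2 5 7 7 0], max=7
Drop 5: S rot3 at col 2 lands with bottom-row=7; cleared 0 line(s) (total 0); column heights now [2 5 10 9 0], max=10

Answer: 2 5 10 9 0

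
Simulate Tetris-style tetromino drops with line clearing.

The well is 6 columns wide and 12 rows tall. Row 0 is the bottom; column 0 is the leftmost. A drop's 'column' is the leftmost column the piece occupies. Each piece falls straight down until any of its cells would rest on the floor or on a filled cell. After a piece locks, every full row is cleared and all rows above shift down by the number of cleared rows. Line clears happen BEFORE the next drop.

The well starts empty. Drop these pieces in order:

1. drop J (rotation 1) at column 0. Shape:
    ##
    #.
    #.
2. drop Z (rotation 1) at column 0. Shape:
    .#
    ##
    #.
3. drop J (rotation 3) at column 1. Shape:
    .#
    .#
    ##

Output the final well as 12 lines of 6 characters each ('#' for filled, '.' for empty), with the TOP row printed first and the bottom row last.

Drop 1: J rot1 at col 0 lands with bottom-row=0; cleared 0 line(s) (total 0); column heights now [3 3 0 0 0 0], max=3
Drop 2: Z rot1 at col 0 lands with bottom-row=3; cleared 0 line(s) (total 0); column heights now [5 6 0 0 0 0], max=6
Drop 3: J rot3 at col 1 lands with bottom-row=6; cleared 0 line(s) (total 0); column heights now [5 7 9 0 0 0], max=9

Answer: ......
......
......
..#...
..#...
.##...
.#....
##....
#.....
##....
#.....
#.....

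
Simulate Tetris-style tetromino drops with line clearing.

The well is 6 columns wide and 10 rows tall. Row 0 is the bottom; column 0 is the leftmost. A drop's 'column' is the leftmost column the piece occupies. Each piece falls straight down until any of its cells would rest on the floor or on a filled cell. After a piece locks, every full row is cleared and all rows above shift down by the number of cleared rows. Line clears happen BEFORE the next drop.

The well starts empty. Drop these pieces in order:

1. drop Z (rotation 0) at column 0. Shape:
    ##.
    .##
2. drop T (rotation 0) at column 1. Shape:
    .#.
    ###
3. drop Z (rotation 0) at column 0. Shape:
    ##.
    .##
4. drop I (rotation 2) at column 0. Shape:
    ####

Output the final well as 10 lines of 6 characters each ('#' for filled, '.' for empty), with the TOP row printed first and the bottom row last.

Drop 1: Z rot0 at col 0 lands with bottom-row=0; cleared 0 line(s) (total 0); column heights now [2 2 1 0 0 0], max=2
Drop 2: T rot0 at col 1 lands with bottom-row=2; cleared 0 line(s) (total 0); column heights now [2 3 4 3 0 0], max=4
Drop 3: Z rot0 at col 0 lands with bottom-row=4; cleared 0 line(s) (total 0); column heights now [6 6 5 3 0 0], max=6
Drop 4: I rot2 at col 0 lands with bottom-row=6; cleared 0 line(s) (total 0); column heights now [7 7 7 7 0 0], max=7

Answer: ......
......
......
####..
##....
.##...
..#...
.###..
##....
.##...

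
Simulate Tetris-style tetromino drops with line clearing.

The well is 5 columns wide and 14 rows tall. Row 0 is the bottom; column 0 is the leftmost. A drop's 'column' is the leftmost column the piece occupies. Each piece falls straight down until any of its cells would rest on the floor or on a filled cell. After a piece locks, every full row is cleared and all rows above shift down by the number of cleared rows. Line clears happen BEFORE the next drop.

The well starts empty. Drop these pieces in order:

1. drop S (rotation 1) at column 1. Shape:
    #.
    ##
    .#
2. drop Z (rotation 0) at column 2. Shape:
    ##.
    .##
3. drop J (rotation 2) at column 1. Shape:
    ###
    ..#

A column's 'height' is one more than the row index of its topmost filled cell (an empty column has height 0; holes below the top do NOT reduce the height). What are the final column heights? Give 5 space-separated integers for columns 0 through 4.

Answer: 0 5 5 5 2

Derivation:
Drop 1: S rot1 at col 1 lands with bottom-row=0; cleared 0 line(s) (total 0); column heights now [0 3 2 0 0], max=3
Drop 2: Z rot0 at col 2 lands with bottom-row=1; cleared 0 line(s) (total 0); column heights now [0 3 3 3 2], max=3
Drop 3: J rot2 at col 1 lands with bottom-row=3; cleared 0 line(s) (total 0); column heights now [0 5 5 5 2], max=5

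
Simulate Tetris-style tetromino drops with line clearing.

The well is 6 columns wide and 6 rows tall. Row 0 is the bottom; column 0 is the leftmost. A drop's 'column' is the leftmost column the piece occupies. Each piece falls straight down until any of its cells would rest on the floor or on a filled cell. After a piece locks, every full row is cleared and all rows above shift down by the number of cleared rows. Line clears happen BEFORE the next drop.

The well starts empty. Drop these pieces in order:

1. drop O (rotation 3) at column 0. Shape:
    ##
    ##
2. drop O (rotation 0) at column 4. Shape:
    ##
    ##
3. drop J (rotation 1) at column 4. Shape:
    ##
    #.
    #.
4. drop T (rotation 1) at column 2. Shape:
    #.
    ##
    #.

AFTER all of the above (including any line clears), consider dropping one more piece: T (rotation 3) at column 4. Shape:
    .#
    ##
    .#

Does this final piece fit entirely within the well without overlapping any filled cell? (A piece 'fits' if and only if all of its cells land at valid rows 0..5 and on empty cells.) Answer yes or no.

Drop 1: O rot3 at col 0 lands with bottom-row=0; cleared 0 line(s) (total 0); column heights now [2 2 0 0 0 0], max=2
Drop 2: O rot0 at col 4 lands with bottom-row=0; cleared 0 line(s) (total 0); column heights now [2 2 0 0 2 2], max=2
Drop 3: J rot1 at col 4 lands with bottom-row=2; cleared 0 line(s) (total 0); column heights now [2 2 0 0 5 5], max=5
Drop 4: T rot1 at col 2 lands with bottom-row=0; cleared 1 line(s) (total 1); column heights now [1 1 2 0 4 4], max=4
Test piece T rot3 at col 4 (width 2): heights before test = [1 1 2 0 4 4]; fits = False

Answer: no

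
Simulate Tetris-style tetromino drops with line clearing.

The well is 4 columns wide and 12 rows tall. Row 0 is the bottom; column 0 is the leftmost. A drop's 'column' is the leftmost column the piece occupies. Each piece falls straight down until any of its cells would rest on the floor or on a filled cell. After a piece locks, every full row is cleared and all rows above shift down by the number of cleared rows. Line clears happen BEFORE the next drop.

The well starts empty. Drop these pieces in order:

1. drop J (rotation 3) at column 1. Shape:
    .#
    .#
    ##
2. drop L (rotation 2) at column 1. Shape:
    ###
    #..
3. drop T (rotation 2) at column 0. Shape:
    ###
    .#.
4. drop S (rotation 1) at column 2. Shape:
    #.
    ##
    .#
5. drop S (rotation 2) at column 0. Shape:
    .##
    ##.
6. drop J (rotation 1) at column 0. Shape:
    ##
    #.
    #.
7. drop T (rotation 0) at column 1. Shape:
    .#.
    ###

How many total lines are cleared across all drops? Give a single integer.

Answer: 1

Derivation:
Drop 1: J rot3 at col 1 lands with bottom-row=0; cleared 0 line(s) (total 0); column heights now [0 1 3 0], max=3
Drop 2: L rot2 at col 1 lands with bottom-row=2; cleared 0 line(s) (total 0); column heights now [0 4 4 4], max=4
Drop 3: T rot2 at col 0 lands with bottom-row=4; cleared 0 line(s) (total 0); column heights now [6 6 6 4], max=6
Drop 4: S rot1 at col 2 lands with bottom-row=5; cleared 1 line(s) (total 1); column heights now [0 5 7 6], max=7
Drop 5: S rot2 at col 0 lands with bottom-row=6; cleared 0 line(s) (total 1); column heights now [7 8 8 6], max=8
Drop 6: J rot1 at col 0 lands with bottom-row=7; cleared 0 line(s) (total 1); column heights now [10 10 8 6], max=10
Drop 7: T rot0 at col 1 lands with bottom-row=10; cleared 0 line(s) (total 1); column heights now [10 11 12 11], max=12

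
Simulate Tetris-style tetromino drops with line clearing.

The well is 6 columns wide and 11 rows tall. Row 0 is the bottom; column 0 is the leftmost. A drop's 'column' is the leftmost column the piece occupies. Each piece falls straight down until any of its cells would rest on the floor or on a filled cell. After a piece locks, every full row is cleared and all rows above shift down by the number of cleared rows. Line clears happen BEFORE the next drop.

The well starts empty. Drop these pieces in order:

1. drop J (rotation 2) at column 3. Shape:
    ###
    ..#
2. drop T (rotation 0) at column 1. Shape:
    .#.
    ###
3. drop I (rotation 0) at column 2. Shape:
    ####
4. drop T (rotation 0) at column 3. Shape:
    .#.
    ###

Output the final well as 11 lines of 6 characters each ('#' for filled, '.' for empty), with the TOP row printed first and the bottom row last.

Drop 1: J rot2 at col 3 lands with bottom-row=0; cleared 0 line(s) (total 0); column heights now [0 0 0 2 2 2], max=2
Drop 2: T rot0 at col 1 lands with bottom-row=2; cleared 0 line(s) (total 0); column heights now [0 3 4 3 2 2], max=4
Drop 3: I rot0 at col 2 lands with bottom-row=4; cleared 0 line(s) (total 0); column heights now [0 3 5 5 5 5], max=5
Drop 4: T rot0 at col 3 lands with bottom-row=5; cleared 0 line(s) (total 0); column heights now [0 3 5 6 7 6], max=7

Answer: ......
......
......
......
....#.
...###
..####
..#...
.###..
...###
.....#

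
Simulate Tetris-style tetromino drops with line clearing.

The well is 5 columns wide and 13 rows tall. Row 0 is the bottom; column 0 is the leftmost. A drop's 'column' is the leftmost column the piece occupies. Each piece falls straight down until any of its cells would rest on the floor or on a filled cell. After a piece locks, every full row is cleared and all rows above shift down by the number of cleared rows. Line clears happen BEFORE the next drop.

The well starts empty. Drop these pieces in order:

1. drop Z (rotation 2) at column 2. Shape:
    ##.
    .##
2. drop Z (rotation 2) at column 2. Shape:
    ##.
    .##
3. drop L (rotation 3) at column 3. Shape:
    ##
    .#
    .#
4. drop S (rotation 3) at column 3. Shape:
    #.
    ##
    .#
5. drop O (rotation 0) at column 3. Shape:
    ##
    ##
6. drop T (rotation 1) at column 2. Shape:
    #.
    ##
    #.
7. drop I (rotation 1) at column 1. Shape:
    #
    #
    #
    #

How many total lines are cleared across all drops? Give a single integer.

Answer: 0

Derivation:
Drop 1: Z rot2 at col 2 lands with bottom-row=0; cleared 0 line(s) (total 0); column heights now [0 0 2 2 1], max=2
Drop 2: Z rot2 at col 2 lands with bottom-row=2; cleared 0 line(s) (total 0); column heights now [0 0 4 4 3], max=4
Drop 3: L rot3 at col 3 lands with bottom-row=3; cleared 0 line(s) (total 0); column heights now [0 0 4 6 6], max=6
Drop 4: S rot3 at col 3 lands with bottom-row=6; cleared 0 line(s) (total 0); column heights now [0 0 4 9 8], max=9
Drop 5: O rot0 at col 3 lands with bottom-row=9; cleared 0 line(s) (total 0); column heights now [0 0 4 11 11], max=11
Drop 6: T rot1 at col 2 lands with bottom-row=10; cleared 0 line(s) (total 0); column heights now [0 0 13 12 11], max=13
Drop 7: I rot1 at col 1 lands with bottom-row=0; cleared 0 line(s) (total 0); column heights now [0 4 13 12 11], max=13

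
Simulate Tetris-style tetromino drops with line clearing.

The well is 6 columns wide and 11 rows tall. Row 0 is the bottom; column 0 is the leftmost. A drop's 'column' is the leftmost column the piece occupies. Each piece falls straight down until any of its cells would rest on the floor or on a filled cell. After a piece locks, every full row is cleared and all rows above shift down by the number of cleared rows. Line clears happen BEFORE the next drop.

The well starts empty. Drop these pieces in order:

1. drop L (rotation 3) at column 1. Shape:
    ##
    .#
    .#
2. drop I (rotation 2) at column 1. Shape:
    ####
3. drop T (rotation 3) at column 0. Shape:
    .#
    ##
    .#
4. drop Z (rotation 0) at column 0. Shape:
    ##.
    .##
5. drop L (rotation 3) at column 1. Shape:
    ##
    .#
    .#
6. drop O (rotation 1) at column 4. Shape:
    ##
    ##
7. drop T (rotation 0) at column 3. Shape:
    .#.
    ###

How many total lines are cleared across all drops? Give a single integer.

Drop 1: L rot3 at col 1 lands with bottom-row=0; cleared 0 line(s) (total 0); column heights now [0 3 3 0 0 0], max=3
Drop 2: I rot2 at col 1 lands with bottom-row=3; cleared 0 line(s) (total 0); column heights now [0 4 4 4 4 0], max=4
Drop 3: T rot3 at col 0 lands with bottom-row=4; cleared 0 line(s) (total 0); column heights now [6 7 4 4 4 0], max=7
Drop 4: Z rot0 at col 0 lands with bottom-row=7; cleared 0 line(s) (total 0); column heights now [9 9 8 4 4 0], max=9
Drop 5: L rot3 at col 1 lands with bottom-row=8; cleared 0 line(s) (total 0); column heights now [9 11 11 4 4 0], max=11
Drop 6: O rot1 at col 4 lands with bottom-row=4; cleared 0 line(s) (total 0); column heights now [9 11 11 4 6 6], max=11
Drop 7: T rot0 at col 3 lands with bottom-row=6; cleared 0 line(s) (total 0); column heights now [9 11 11 7 8 7], max=11

Answer: 0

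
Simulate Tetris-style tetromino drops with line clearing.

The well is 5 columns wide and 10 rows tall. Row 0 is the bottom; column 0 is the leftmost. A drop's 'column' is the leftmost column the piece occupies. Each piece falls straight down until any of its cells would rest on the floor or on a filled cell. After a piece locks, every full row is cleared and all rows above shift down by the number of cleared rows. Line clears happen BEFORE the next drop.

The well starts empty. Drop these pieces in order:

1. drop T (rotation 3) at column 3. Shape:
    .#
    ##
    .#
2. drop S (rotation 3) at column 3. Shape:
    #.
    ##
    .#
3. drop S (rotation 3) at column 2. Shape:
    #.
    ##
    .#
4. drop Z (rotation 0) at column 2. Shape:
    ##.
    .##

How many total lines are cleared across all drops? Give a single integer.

Answer: 0

Derivation:
Drop 1: T rot3 at col 3 lands with bottom-row=0; cleared 0 line(s) (total 0); column heights now [0 0 0 2 3], max=3
Drop 2: S rot3 at col 3 lands with bottom-row=3; cleared 0 line(s) (total 0); column heights now [0 0 0 6 5], max=6
Drop 3: S rot3 at col 2 lands with bottom-row=6; cleared 0 line(s) (total 0); column heights now [0 0 9 8 5], max=9
Drop 4: Z rot0 at col 2 lands with bottom-row=8; cleared 0 line(s) (total 0); column heights now [0 0 10 10 9], max=10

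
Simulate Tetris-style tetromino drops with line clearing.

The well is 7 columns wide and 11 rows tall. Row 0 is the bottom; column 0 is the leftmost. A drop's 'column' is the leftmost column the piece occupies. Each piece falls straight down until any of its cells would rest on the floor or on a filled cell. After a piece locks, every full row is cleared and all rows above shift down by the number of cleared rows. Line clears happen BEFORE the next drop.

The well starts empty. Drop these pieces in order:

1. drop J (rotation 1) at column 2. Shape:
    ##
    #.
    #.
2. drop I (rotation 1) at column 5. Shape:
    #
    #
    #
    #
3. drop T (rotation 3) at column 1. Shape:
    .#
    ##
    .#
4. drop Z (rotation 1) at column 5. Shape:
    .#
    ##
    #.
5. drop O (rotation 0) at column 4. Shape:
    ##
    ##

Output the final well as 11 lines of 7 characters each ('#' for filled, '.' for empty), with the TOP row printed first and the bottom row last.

Answer: .......
.......
.......
....##.
....###
..#..##
.##..#.
..#..#.
..##.#.
..#..#.
..#..#.

Derivation:
Drop 1: J rot1 at col 2 lands with bottom-row=0; cleared 0 line(s) (total 0); column heights now [0 0 3 3 0 0 0], max=3
Drop 2: I rot1 at col 5 lands with bottom-row=0; cleared 0 line(s) (total 0); column heights now [0 0 3 3 0 4 0], max=4
Drop 3: T rot3 at col 1 lands with bottom-row=3; cleared 0 line(s) (total 0); column heights now [0 5 6 3 0 4 0], max=6
Drop 4: Z rot1 at col 5 lands with bottom-row=4; cleared 0 line(s) (total 0); column heights now [0 5 6 3 0 6 7], max=7
Drop 5: O rot0 at col 4 lands with bottom-row=6; cleared 0 line(s) (total 0); column heights now [0 5 6 3 8 8 7], max=8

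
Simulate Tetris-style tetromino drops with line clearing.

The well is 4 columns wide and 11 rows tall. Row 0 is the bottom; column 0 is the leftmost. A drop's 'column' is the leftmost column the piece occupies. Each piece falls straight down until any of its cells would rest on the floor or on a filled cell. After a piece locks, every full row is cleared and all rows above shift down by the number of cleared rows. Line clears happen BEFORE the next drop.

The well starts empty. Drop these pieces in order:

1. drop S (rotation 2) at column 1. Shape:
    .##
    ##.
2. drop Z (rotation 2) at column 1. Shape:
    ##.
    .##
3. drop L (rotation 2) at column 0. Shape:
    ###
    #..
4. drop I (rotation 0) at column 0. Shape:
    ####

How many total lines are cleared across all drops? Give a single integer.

Drop 1: S rot2 at col 1 lands with bottom-row=0; cleared 0 line(s) (total 0); column heights now [0 1 2 2], max=2
Drop 2: Z rot2 at col 1 lands with bottom-row=2; cleared 0 line(s) (total 0); column heights now [0 4 4 3], max=4
Drop 3: L rot2 at col 0 lands with bottom-row=3; cleared 0 line(s) (total 0); column heights now [5 5 5 3], max=5
Drop 4: I rot0 at col 0 lands with bottom-row=5; cleared 1 line(s) (total 1); column heights now [5 5 5 3], max=5

Answer: 1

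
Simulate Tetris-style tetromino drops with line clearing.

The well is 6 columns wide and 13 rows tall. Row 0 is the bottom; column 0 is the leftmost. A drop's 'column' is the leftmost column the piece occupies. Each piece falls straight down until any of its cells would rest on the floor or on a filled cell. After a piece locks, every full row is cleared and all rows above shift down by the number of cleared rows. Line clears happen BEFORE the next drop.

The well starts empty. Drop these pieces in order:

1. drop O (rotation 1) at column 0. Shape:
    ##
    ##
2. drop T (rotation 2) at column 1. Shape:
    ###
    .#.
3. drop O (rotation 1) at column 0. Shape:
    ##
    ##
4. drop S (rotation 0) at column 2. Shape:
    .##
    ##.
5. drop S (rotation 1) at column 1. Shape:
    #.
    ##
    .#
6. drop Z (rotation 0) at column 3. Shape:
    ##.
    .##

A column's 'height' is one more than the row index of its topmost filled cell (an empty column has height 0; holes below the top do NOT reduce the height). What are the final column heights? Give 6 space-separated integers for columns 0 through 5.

Drop 1: O rot1 at col 0 lands with bottom-row=0; cleared 0 line(s) (total 0); column heights now [2 2 0 0 0 0], max=2
Drop 2: T rot2 at col 1 lands with bottom-row=1; cleared 0 line(s) (total 0); column heights now [2 3 3 3 0 0], max=3
Drop 3: O rot1 at col 0 lands with bottom-row=3; cleared 0 line(s) (total 0); column heights now [5 5 3 3 0 0], max=5
Drop 4: S rot0 at col 2 lands with bottom-row=3; cleared 0 line(s) (total 0); column heights now [5 5 4 5 5 0], max=5
Drop 5: S rot1 at col 1 lands with bottom-row=4; cleared 0 line(s) (total 0); column heights now [5 7 6 5 5 0], max=7
Drop 6: Z rot0 at col 3 lands with bottom-row=5; cleared 0 line(s) (total 0); column heights now [5 7 6 7 7 6], max=7

Answer: 5 7 6 7 7 6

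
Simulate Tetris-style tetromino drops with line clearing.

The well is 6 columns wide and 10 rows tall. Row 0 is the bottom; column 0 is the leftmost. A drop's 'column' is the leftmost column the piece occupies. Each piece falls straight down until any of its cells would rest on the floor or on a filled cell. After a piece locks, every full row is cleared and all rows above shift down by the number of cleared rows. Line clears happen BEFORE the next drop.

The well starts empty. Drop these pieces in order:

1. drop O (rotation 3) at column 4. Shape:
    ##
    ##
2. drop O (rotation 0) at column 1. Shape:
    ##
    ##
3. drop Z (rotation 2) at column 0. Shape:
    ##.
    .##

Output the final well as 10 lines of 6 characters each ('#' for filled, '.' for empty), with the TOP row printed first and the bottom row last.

Drop 1: O rot3 at col 4 lands with bottom-row=0; cleared 0 line(s) (total 0); column heights now [0 0 0 0 2 2], max=2
Drop 2: O rot0 at col 1 lands with bottom-row=0; cleared 0 line(s) (total 0); column heights now [0 2 2 0 2 2], max=2
Drop 3: Z rot2 at col 0 lands with bottom-row=2; cleared 0 line(s) (total 0); column heights now [4 4 3 0 2 2], max=4

Answer: ......
......
......
......
......
......
##....
.##...
.##.##
.##.##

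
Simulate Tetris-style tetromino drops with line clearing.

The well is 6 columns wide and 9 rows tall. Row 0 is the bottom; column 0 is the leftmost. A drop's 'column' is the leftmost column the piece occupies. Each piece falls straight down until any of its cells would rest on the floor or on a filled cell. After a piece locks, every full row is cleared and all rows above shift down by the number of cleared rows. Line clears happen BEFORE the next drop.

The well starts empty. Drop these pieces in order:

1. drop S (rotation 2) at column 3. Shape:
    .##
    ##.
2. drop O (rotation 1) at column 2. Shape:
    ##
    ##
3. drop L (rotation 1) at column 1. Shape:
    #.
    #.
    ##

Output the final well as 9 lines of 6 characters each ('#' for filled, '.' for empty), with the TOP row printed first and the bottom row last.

Drop 1: S rot2 at col 3 lands with bottom-row=0; cleared 0 line(s) (total 0); column heights now [0 0 0 1 2 2], max=2
Drop 2: O rot1 at col 2 lands with bottom-row=1; cleared 0 line(s) (total 0); column heights now [0 0 3 3 2 2], max=3
Drop 3: L rot1 at col 1 lands with bottom-row=3; cleared 0 line(s) (total 0); column heights now [0 6 4 3 2 2], max=6

Answer: ......
......
......
.#....
.#....
.##...
..##..
..####
...##.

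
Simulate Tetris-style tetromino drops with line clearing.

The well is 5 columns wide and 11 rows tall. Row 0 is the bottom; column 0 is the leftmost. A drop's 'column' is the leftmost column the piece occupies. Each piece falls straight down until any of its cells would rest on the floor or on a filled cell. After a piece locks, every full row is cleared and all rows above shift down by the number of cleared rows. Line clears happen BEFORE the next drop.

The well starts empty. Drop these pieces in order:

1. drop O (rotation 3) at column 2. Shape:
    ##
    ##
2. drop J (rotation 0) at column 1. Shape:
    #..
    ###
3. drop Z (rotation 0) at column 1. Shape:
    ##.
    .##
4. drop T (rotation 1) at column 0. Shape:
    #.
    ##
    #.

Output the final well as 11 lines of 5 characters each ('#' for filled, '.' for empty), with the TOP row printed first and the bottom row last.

Drop 1: O rot3 at col 2 lands with bottom-row=0; cleared 0 line(s) (total 0); column heights now [0 0 2 2 0], max=2
Drop 2: J rot0 at col 1 lands with bottom-row=2; cleared 0 line(s) (total 0); column heights now [0 4 3 3 0], max=4
Drop 3: Z rot0 at col 1 lands with bottom-row=3; cleared 0 line(s) (total 0); column heights now [0 5 5 4 0], max=5
Drop 4: T rot1 at col 0 lands with bottom-row=4; cleared 0 line(s) (total 0); column heights now [7 6 5 4 0], max=7

Answer: .....
.....
.....
.....
#....
##...
###..
.###.
.###.
..##.
..##.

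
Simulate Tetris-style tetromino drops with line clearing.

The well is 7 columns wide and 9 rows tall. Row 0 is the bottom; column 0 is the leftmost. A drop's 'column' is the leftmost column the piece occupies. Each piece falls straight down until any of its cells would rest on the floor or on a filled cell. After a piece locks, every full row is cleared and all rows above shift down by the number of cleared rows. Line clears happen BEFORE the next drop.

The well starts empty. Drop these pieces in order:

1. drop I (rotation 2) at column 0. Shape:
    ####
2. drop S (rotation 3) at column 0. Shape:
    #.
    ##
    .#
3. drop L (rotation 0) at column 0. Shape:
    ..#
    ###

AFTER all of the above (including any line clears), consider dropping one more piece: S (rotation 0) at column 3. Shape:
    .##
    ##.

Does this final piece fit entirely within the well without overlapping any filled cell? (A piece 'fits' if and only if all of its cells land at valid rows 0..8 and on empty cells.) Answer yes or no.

Answer: yes

Derivation:
Drop 1: I rot2 at col 0 lands with bottom-row=0; cleared 0 line(s) (total 0); column heights now [1 1 1 1 0 0 0], max=1
Drop 2: S rot3 at col 0 lands with bottom-row=1; cleared 0 line(s) (total 0); column heights now [4 3 1 1 0 0 0], max=4
Drop 3: L rot0 at col 0 lands with bottom-row=4; cleared 0 line(s) (total 0); column heights now [5 5 6 1 0 0 0], max=6
Test piece S rot0 at col 3 (width 3): heights before test = [5 5 6 1 0 0 0]; fits = True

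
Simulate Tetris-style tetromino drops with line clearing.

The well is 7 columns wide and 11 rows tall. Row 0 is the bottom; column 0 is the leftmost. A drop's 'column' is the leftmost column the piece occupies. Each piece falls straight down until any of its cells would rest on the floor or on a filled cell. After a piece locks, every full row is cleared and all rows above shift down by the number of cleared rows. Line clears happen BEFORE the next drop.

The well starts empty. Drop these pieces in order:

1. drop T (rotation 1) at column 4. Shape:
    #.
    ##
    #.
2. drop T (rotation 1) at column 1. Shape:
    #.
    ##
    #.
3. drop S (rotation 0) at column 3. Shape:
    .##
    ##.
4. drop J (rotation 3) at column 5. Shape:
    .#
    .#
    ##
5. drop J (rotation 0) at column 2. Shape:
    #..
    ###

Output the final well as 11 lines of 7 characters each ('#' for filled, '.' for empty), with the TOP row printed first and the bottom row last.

Drop 1: T rot1 at col 4 lands with bottom-row=0; cleared 0 line(s) (total 0); column heights now [0 0 0 0 3 2 0], max=3
Drop 2: T rot1 at col 1 lands with bottom-row=0; cleared 0 line(s) (total 0); column heights now [0 3 2 0 3 2 0], max=3
Drop 3: S rot0 at col 3 lands with bottom-row=3; cleared 0 line(s) (total 0); column heights now [0 3 2 4 5 5 0], max=5
Drop 4: J rot3 at col 5 lands with bottom-row=5; cleared 0 line(s) (total 0); column heights now [0 3 2 4 5 6 8], max=8
Drop 5: J rot0 at col 2 lands with bottom-row=5; cleared 0 line(s) (total 0); column heights now [0 3 7 6 6 6 8], max=8

Answer: .......
.......
.......
......#
..#...#
..#####
....##.
...##..
.#..#..
.##.##.
.#..#..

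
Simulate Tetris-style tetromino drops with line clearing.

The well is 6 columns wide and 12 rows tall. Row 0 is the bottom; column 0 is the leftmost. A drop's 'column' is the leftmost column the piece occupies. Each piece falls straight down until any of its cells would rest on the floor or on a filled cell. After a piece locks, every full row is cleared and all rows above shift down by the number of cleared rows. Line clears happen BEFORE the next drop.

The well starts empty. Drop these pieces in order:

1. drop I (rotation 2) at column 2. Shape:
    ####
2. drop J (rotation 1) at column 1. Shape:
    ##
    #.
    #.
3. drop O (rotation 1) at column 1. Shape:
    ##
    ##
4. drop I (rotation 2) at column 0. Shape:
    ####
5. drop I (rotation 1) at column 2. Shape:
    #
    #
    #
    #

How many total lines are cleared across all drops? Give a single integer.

Drop 1: I rot2 at col 2 lands with bottom-row=0; cleared 0 line(s) (total 0); column heights now [0 0 1 1 1 1], max=1
Drop 2: J rot1 at col 1 lands with bottom-row=0; cleared 0 line(s) (total 0); column heights now [0 3 3 1 1 1], max=3
Drop 3: O rot1 at col 1 lands with bottom-row=3; cleared 0 line(s) (total 0); column heights now [0 5 5 1 1 1], max=5
Drop 4: I rot2 at col 0 lands with bottom-row=5; cleared 0 line(s) (total 0); column heights now [6 6 6 6 1 1], max=6
Drop 5: I rot1 at col 2 lands with bottom-row=6; cleared 0 line(s) (total 0); column heights now [6 6 10 6 1 1], max=10

Answer: 0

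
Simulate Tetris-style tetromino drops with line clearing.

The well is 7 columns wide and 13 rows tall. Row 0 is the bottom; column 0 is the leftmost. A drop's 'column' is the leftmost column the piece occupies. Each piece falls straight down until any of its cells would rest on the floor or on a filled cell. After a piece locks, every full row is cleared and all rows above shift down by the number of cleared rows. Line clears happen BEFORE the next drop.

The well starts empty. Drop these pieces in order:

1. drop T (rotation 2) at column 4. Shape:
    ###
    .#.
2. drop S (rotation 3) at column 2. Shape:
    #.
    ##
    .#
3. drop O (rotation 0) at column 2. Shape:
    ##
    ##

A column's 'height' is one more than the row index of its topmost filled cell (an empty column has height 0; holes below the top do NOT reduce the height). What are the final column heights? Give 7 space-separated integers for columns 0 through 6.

Drop 1: T rot2 at col 4 lands with bottom-row=0; cleared 0 line(s) (total 0); column heights now [0 0 0 0 2 2 2], max=2
Drop 2: S rot3 at col 2 lands with bottom-row=0; cleared 0 line(s) (total 0); column heights now [0 0 3 2 2 2 2], max=3
Drop 3: O rot0 at col 2 lands with bottom-row=3; cleared 0 line(s) (total 0); column heights now [0 0 5 5 2 2 2], max=5

Answer: 0 0 5 5 2 2 2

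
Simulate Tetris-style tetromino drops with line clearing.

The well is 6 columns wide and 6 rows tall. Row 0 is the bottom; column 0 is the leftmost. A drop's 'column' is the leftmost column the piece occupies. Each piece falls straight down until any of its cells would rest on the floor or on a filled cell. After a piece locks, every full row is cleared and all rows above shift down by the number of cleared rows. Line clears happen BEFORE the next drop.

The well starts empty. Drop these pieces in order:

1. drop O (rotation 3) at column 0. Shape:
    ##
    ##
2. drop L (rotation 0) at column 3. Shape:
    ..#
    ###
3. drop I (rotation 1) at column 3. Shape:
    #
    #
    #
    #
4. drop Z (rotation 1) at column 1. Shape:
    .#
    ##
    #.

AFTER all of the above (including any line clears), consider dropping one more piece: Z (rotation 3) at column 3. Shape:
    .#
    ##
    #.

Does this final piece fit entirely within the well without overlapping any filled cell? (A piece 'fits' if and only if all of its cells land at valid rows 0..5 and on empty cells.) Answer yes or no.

Answer: no

Derivation:
Drop 1: O rot3 at col 0 lands with bottom-row=0; cleared 0 line(s) (total 0); column heights now [2 2 0 0 0 0], max=2
Drop 2: L rot0 at col 3 lands with bottom-row=0; cleared 0 line(s) (total 0); column heights now [2 2 0 1 1 2], max=2
Drop 3: I rot1 at col 3 lands with bottom-row=1; cleared 0 line(s) (total 0); column heights now [2 2 0 5 1 2], max=5
Drop 4: Z rot1 at col 1 lands with bottom-row=2; cleared 0 line(s) (total 0); column heights now [2 4 5 5 1 2], max=5
Test piece Z rot3 at col 3 (width 2): heights before test = [2 4 5 5 1 2]; fits = False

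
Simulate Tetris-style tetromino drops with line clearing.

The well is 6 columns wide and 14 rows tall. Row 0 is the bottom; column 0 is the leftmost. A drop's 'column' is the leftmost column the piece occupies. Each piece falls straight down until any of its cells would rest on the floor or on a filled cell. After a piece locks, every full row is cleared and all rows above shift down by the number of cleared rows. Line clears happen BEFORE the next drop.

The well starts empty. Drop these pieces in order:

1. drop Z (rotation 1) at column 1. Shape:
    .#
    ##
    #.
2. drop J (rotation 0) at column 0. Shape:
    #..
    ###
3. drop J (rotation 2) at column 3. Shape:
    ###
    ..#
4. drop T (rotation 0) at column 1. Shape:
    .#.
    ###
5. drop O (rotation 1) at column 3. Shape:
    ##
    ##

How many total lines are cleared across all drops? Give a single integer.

Answer: 0

Derivation:
Drop 1: Z rot1 at col 1 lands with bottom-row=0; cleared 0 line(s) (total 0); column heights now [0 2 3 0 0 0], max=3
Drop 2: J rot0 at col 0 lands with bottom-row=3; cleared 0 line(s) (total 0); column heights now [5 4 4 0 0 0], max=5
Drop 3: J rot2 at col 3 lands with bottom-row=0; cleared 0 line(s) (total 0); column heights now [5 4 4 2 2 2], max=5
Drop 4: T rot0 at col 1 lands with bottom-row=4; cleared 0 line(s) (total 0); column heights now [5 5 6 5 2 2], max=6
Drop 5: O rot1 at col 3 lands with bottom-row=5; cleared 0 line(s) (total 0); column heights now [5 5 6 7 7 2], max=7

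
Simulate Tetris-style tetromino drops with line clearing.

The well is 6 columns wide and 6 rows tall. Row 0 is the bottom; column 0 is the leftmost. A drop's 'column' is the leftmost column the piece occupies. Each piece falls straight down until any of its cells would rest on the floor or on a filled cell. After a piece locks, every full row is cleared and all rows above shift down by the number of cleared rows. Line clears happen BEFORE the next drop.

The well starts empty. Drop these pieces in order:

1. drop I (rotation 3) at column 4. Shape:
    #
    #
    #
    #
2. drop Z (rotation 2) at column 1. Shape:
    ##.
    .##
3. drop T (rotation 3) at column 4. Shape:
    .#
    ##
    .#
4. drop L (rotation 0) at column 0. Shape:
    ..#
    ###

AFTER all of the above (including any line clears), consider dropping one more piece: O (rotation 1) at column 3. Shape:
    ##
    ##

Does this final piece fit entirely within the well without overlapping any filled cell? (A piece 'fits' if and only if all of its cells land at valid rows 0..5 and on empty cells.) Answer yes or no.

Answer: no

Derivation:
Drop 1: I rot3 at col 4 lands with bottom-row=0; cleared 0 line(s) (total 0); column heights now [0 0 0 0 4 0], max=4
Drop 2: Z rot2 at col 1 lands with bottom-row=0; cleared 0 line(s) (total 0); column heights now [0 2 2 1 4 0], max=4
Drop 3: T rot3 at col 4 lands with bottom-row=3; cleared 0 line(s) (total 0); column heights now [0 2 2 1 5 6], max=6
Drop 4: L rot0 at col 0 lands with bottom-row=2; cleared 0 line(s) (total 0); column heights now [3 3 4 1 5 6], max=6
Test piece O rot1 at col 3 (width 2): heights before test = [3 3 4 1 5 6]; fits = False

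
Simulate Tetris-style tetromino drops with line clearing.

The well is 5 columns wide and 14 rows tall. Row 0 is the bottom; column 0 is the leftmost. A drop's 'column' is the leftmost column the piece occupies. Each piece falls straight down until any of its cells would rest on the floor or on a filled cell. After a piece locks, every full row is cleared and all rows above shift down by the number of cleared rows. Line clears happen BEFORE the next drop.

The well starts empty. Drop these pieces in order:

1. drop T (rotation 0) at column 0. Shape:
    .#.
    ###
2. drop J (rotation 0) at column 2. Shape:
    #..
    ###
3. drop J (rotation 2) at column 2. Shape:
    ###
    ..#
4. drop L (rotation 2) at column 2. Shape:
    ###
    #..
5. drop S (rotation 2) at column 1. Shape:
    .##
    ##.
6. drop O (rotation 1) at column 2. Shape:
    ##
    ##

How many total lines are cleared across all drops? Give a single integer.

Drop 1: T rot0 at col 0 lands with bottom-row=0; cleared 0 line(s) (total 0); column heights now [1 2 1 0 0], max=2
Drop 2: J rot0 at col 2 lands with bottom-row=1; cleared 0 line(s) (total 0); column heights now [1 2 3 2 2], max=3
Drop 3: J rot2 at col 2 lands with bottom-row=2; cleared 0 line(s) (total 0); column heights now [1 2 4 4 4], max=4
Drop 4: L rot2 at col 2 lands with bottom-row=4; cleared 0 line(s) (total 0); column heights now [1 2 6 6 6], max=6
Drop 5: S rot2 at col 1 lands with bottom-row=6; cleared 0 line(s) (total 0); column heights now [1 7 8 8 6], max=8
Drop 6: O rot1 at col 2 lands with bottom-row=8; cleared 0 line(s) (total 0); column heights now [1 7 10 10 6], max=10

Answer: 0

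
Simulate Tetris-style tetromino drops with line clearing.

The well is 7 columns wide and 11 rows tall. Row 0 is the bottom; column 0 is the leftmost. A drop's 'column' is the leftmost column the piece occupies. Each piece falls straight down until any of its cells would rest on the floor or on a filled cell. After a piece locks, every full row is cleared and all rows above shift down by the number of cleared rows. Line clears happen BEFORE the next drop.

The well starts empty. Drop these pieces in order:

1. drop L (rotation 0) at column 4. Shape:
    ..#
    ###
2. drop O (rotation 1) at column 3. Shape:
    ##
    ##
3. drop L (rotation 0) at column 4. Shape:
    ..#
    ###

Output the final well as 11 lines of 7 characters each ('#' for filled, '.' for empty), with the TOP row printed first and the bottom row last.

Answer: .......
.......
.......
.......
.......
.......
......#
....###
...##..
...##.#
....###

Derivation:
Drop 1: L rot0 at col 4 lands with bottom-row=0; cleared 0 line(s) (total 0); column heights now [0 0 0 0 1 1 2], max=2
Drop 2: O rot1 at col 3 lands with bottom-row=1; cleared 0 line(s) (total 0); column heights now [0 0 0 3 3 1 2], max=3
Drop 3: L rot0 at col 4 lands with bottom-row=3; cleared 0 line(s) (total 0); column heights now [0 0 0 3 4 4 5], max=5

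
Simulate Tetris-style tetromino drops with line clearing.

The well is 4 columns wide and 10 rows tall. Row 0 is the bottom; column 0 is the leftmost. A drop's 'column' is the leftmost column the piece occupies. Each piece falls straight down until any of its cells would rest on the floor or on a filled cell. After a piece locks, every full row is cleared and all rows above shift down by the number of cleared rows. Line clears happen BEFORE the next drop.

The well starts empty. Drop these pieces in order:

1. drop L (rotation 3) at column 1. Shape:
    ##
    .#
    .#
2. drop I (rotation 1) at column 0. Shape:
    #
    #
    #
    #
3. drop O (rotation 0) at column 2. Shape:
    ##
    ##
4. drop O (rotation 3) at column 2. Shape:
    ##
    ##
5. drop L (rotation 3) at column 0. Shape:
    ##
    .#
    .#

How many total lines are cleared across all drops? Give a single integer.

Answer: 2

Derivation:
Drop 1: L rot3 at col 1 lands with bottom-row=0; cleared 0 line(s) (total 0); column heights now [0 3 3 0], max=3
Drop 2: I rot1 at col 0 lands with bottom-row=0; cleared 0 line(s) (total 0); column heights now [4 3 3 0], max=4
Drop 3: O rot0 at col 2 lands with bottom-row=3; cleared 0 line(s) (total 0); column heights now [4 3 5 5], max=5
Drop 4: O rot3 at col 2 lands with bottom-row=5; cleared 0 line(s) (total 0); column heights now [4 3 7 7], max=7
Drop 5: L rot3 at col 0 lands with bottom-row=3; cleared 2 line(s) (total 2); column heights now [3 4 5 5], max=5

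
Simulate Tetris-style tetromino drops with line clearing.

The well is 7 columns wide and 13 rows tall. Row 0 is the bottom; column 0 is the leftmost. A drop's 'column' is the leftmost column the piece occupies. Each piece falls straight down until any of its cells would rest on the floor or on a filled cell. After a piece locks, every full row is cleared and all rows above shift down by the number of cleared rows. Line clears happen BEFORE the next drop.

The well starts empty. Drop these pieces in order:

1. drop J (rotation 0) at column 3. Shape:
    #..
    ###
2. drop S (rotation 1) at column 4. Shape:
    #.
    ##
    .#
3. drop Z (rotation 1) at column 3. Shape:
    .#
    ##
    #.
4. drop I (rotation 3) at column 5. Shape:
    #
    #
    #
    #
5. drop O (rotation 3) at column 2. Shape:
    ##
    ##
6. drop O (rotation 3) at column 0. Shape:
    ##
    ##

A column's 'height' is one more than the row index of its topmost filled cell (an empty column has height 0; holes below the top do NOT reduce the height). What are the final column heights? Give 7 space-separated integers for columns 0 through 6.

Drop 1: J rot0 at col 3 lands with bottom-row=0; cleared 0 line(s) (total 0); column heights now [0 0 0 2 1 1 0], max=2
Drop 2: S rot1 at col 4 lands with bottom-row=1; cleared 0 line(s) (total 0); column heights now [0 0 0 2 4 3 0], max=4
Drop 3: Z rot1 at col 3 lands with bottom-row=3; cleared 0 line(s) (total 0); column heights now [0 0 0 5 6 3 0], max=6
Drop 4: I rot3 at col 5 lands with bottom-row=3; cleared 0 line(s) (total 0); column heights now [0 0 0 5 6 7 0], max=7
Drop 5: O rot3 at col 2 lands with bottom-row=5; cleared 0 line(s) (total 0); column heights now [0 0 7 7 6 7 0], max=7
Drop 6: O rot3 at col 0 lands with bottom-row=0; cleared 0 line(s) (total 0); column heights now [2 2 7 7 6 7 0], max=7

Answer: 2 2 7 7 6 7 0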